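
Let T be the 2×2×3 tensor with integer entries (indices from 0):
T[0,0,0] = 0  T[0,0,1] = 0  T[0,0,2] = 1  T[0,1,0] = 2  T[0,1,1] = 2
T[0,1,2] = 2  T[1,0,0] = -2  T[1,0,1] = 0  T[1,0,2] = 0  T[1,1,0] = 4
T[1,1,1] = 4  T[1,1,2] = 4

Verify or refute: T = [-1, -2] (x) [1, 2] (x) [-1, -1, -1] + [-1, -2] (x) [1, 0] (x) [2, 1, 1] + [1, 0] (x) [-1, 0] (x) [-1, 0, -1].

Yes

Reconstruct entrywise from the claimed factors. For example, T[0,0,2] = 1 and Σₗ aₗ[0]bₗ[0]cₗ[2] = (-1)·(1)·(-1) + (-1)·(1)·(1) + (1)·(-1)·(-1) = 1; checking all 12 entries, every one matches. The claim holds.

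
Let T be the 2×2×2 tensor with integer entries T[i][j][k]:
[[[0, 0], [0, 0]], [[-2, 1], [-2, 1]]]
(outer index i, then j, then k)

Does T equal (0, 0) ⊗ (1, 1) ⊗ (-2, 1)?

Reconstruct entry (1,0,0) from the claimed factors: Σₗ aₗ[1]bₗ[0]cₗ[0] = (0)·(1)·(-2) = 0, but T[1,0,0] = -2. The claim is false.

No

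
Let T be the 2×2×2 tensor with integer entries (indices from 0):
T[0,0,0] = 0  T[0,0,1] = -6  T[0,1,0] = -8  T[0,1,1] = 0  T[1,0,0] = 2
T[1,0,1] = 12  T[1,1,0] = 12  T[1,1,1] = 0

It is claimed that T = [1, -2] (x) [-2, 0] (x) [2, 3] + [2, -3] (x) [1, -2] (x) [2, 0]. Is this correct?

Reconstruct entrywise from the claimed factors. For example, T[1,1,0] = 12 and Σₗ aₗ[1]bₗ[1]cₗ[0] = (-2)·(0)·(2) + (-3)·(-2)·(2) = 12; checking all 8 entries, every one matches. The claim holds.

Yes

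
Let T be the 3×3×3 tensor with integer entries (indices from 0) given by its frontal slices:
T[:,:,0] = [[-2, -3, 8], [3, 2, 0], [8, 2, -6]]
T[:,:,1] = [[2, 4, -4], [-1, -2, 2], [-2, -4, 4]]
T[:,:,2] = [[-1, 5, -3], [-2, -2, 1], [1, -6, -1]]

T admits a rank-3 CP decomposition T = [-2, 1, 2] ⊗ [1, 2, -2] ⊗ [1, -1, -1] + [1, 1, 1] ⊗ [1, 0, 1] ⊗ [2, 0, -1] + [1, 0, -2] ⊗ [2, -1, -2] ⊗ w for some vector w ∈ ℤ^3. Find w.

Subtract the known terms from T to get the rank-1 residual R = [1, 0, -2] ⊗ [2, -1, -2] ⊗ w, so R[i,j,k] = a[i]·b[j]·w[k]. Pick indices with nonzero a[0]·b[0] = (1)·(2) = 2. Only the fibre through (0,0,·) is needed: R[0,0,:] = T[0,0,:] − Σₗ aₗ[0]bₗ[0]cₗ = [-2, 2, -1] − (-2)·(1)·[1, -1, -1] − (1)·(1)·[2, 0, -1] = [-2, 0, -2]. Then w[k] = R[0,0,k] / 2 for each k, giving w = [-2, 0, -2] / 2 = [-1, 0, -1].

w = [-1, 0, -1]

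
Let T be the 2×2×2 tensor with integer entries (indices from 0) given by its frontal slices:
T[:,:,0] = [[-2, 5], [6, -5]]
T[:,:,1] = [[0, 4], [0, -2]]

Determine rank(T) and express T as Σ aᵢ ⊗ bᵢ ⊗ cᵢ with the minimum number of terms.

Lower bound: the mode-1 unfolding of T (rows indexed by i, columns by (j,k) = (0,0), (0,1), (1,0), (1,1)) is [[-2, 0, 5, 4], [6, 0, -5, -2]].
There the 2×2 minor on rows i ∈ {0, 1}, columns (j,k) ∈ {(0,0), (1,0)} is det [[-2, 5], [6, -5]] = -20 ≠ 0, so this unfolding has rank ≥ 2; CP rank is at least every unfolding rank, so rank(T) ≥ 2. (Unfolding ranks only ever bound the CP rank from below — rank(T) can be strictly larger than all of them — so the matching upper bound has to come from an explicit 2-term decomposition.)
Upper bound — finding two terms. Write S_k = T[:,:,k] for the frontal slices: S₀ = [[-2, 5], [6, -5]], S₁ = [[0, 4], [0, -2]].
If T = a₁ ⊗ b₁ ⊗ c₁ + a₂ ⊗ b₂ ⊗ c₂ then each S_k = c₁[k]·a₁b₁ᵀ + c₂[k]·a₂b₂ᵀ. S₀ and S₁ are linearly independent, so a₁b₁ᵀ and a₂b₂ᵀ must span the same plane of matrices: they are the rank-1 matrices of the form x·S₀ + y·S₁.
det(x·S₀ + y·S₁) is −20·x² − 20·xy = (-20)·(x + y)(x), vanishing at (x:y) = (1:-1) and (0:1).
M₁ = S₀ − S₁ = [[-2, 1], [6, -3]] = −[1, -3][2, -1]ᵀ and M₂ = S₁ = [[0, 4], [0, -2]] = 2·[2, -1][0, 1]ᵀ, so take a₁ = [1, -3], b₁ = [2, -1], a₂ = [2, -1], b₂ = [0, 1].
Each slice is an integer combination of E₁ = a₁b₁ᵀ and E₂ = a₂b₂ᵀ: S₀ = −E₁ + 2·E₂, S₁ = 2·E₂; reading off coefficients, c₁ = [-1, 0] and c₂ = [2, 2].
Hence T = [1, -3] ⊗ [2, -1] ⊗ [-1, 0] + [2, -1] ⊗ [0, 1] ⊗ [2, 2], so rank(T) ≤ 2.
These bounds meet, so rank(T) = 2.

rank(T) = 2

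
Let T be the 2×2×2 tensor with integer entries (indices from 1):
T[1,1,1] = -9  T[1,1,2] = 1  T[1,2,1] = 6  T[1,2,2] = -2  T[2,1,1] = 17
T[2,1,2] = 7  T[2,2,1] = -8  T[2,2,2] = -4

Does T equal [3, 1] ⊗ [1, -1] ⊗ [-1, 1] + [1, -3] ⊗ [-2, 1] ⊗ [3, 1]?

Reconstruct entrywise from the claimed factors. For example, T[2,1,1] = 17 and Σₗ aₗ[2]bₗ[1]cₗ[1] = (1)·(1)·(-1) + (-3)·(-2)·(3) = 17; checking all 8 entries, every one matches. The claim holds.

Yes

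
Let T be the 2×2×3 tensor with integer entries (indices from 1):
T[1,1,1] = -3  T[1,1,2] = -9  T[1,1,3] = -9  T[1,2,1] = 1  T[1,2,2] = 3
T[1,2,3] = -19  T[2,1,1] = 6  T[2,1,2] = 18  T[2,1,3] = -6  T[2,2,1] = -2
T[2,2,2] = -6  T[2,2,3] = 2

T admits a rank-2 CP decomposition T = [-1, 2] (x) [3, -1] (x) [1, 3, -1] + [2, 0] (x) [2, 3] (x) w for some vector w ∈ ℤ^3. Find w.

w = [0, 0, -3]

Subtract the known terms from T to get the rank-1 residual R = [2, 0] (x) [2, 3] (x) w, so R[i,j,k] = a[i]·b[j]·w[k]. Pick indices with nonzero a[1]·b[1] = (2)·(2) = 4. Only the fibre through (1,1,·) is needed: R[1,1,:] = T[1,1,:] − Σₗ aₗ[1]bₗ[1]cₗ = [-3, -9, -9] − (-1)·(3)·[1, 3, -1] = [0, 0, -12]. Then w[k] = R[1,1,k] / 4 for each k, giving w = [0, 0, -12] / 4 = [0, 0, -3].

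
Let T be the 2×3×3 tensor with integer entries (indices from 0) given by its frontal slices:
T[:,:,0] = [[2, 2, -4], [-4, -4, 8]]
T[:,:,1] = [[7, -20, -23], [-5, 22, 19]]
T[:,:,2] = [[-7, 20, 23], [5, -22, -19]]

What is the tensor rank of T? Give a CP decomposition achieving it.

rank(T) = 2

Lower bound: the mode-3 unfolding of T (rows indexed by k, columns by (i,j) = (0,0), (0,1), (0,2), (1,0), (1,1), (1,2)) is [[2, 2, -4, -4, -4, 8], [7, -20, -23, -5, 22, 19], [-7, 20, 23, 5, -22, -19]].
There the 2×2 minor on rows k ∈ {0, 1}, columns (i,j) ∈ {(0,0), (0,1)} is det [[2, 2], [7, -20]] = -54 ≠ 0, so this unfolding has rank ≥ 2; CP rank is at least every unfolding rank, so rank(T) ≥ 2. (This is only a lower bound: in general the CP rank may exceed every unfolding rank, so we still need to exhibit 2 rank-1 terms summing to T.)
Upper bound — finding two terms. Write S_k = T[:,:,k] for the frontal slices: S₀ = [[2, 2, -4], [-4, -4, 8]], S₁ = [[7, -20, -23], [-5, 22, 19]], S₂ = [[-7, 20, 23], [5, -22, -19]].
If T = a₁ ⊗ b₁ ⊗ c₁ + a₂ ⊗ b₂ ⊗ c₂ then each S_k = c₁[k]·a₁b₁ᵀ + c₂[k]·a₂b₂ᵀ. S₀ and S₁ are linearly independent, so a₁b₁ᵀ and a₂b₂ᵀ must span the same plane of matrices: they are the rank-1 matrices of the form x·S₀ + y·S₁.
The 2×2 minor of x·S₀ + y·S₁ on rows {0,1}, columns {0,1} is −54·xy + 54·y² = (-54)·(x − y)(y), vanishing at (x:y) = (1:1) and (1:0).
M₁ = S₀ + S₁ = [[9, -18, -27], [-9, 18, 27]] = 9·(1, -1)(1, -2, -3)ᵀ and M₂ = S₀ = [[2, 2, -4], [-4, -4, 8]] = 2·(1, -2)(1, 1, -2)ᵀ, so take a₁ = (1, -1), b₁ = (1, -2, -3), a₂ = (1, -2), b₂ = (1, 1, -2).
Each slice is an integer combination of E₁ = a₁b₁ᵀ and E₂ = a₂b₂ᵀ: S₀ = 2·E₂, S₁ = 9·E₁ − 2·E₂, S₂ = −9·E₁ + 2·E₂; reading off coefficients, c₁ = (0, 9, -9) and c₂ = (2, -2, 2).
Hence T = (1, -1) ⊗ (1, -2, -3) ⊗ (0, 9, -9) + (1, -2) ⊗ (1, 1, -2) ⊗ (2, -2, 2), so rank(T) ≤ 2.
These bounds meet, so rank(T) = 2.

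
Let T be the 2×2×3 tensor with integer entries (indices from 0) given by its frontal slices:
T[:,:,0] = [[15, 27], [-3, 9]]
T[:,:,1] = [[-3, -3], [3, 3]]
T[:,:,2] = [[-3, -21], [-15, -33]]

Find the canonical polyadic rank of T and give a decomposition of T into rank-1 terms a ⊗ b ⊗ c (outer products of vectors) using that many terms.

rank(T) = 2

Lower bound: the mode-3 unfolding of T (rows indexed by k, columns by (i,j) = (0,0), (0,1), (1,0), (1,1)) is [[15, 27, -3, 9], [-3, -3, 3, 3], [-3, -21, -15, -33]].
There the 2×2 minor on rows k ∈ {0, 1}, columns (i,j) ∈ {(0,0), (0,1)} is det [[15, 27], [-3, -3]] = 36 ≠ 0, so this unfolding has rank ≥ 2; CP rank is at least every unfolding rank, so rank(T) ≥ 2. (This is only a lower bound: in general the CP rank may exceed every unfolding rank, so we still need to exhibit 2 rank-1 terms summing to T.)
Upper bound — finding two terms. Write S_k = T[:,:,k] for the frontal slices: S₀ = [[15, 27], [-3, 9]], S₁ = [[-3, -3], [3, 3]], S₂ = [[-3, -21], [-15, -33]].
If T = a₁ ⊗ b₁ ⊗ c₁ + a₂ ⊗ b₂ ⊗ c₂ then each S_k = c₁[k]·a₁b₁ᵀ + c₂[k]·a₂b₂ᵀ. S₀ and S₁ are linearly independent, so a₁b₁ᵀ and a₂b₂ᵀ must span the same plane of matrices: they are the rank-1 matrices of the form x·S₀ + y·S₁.
det(x·S₀ + y·S₁) is 216·x² − 72·xy = 72·(3·x − y)(x), vanishing at (x:y) = (1:3) and (0:1).
M₁ = S₀ + 3·S₁ = [[6, 18], [6, 18]] = 6·[1, 1][1, 3]ᵀ and M₂ = S₁ = [[-3, -3], [3, 3]] = (-3)·[1, -1][1, 1]ᵀ, so take a₁ = [1, 1], b₁ = [1, 3], a₂ = [1, -1], b₂ = [1, 1].
Each slice is an integer combination of E₁ = a₁b₁ᵀ and E₂ = a₂b₂ᵀ: S₀ = 6·E₁ + 9·E₂, S₁ = −3·E₂, S₂ = −9·E₁ + 6·E₂; reading off coefficients, c₁ = [6, 0, -9] and c₂ = [9, -3, 6].
Hence T = [1, 1] ⊗ [1, 3] ⊗ [6, 0, -9] + [1, -1] ⊗ [1, 1] ⊗ [9, -3, 6], so rank(T) ≤ 2.
These bounds meet, so rank(T) = 2.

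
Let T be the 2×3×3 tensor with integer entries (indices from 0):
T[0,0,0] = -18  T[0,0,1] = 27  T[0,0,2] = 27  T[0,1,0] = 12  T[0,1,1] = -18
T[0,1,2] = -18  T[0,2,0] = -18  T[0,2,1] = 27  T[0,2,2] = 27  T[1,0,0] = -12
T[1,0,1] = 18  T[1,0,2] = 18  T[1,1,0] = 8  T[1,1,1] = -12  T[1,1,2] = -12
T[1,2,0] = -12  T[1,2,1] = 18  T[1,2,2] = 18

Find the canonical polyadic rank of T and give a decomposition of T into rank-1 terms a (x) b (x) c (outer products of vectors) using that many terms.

Lower bound: T ≠ 0 (e.g. T[0,0,0] = -18), so rank(T) ≥ 1.
Upper bound: if T = a (x) b (x) c then every fibre of T is a multiple of the corresponding factor, so read the factors off the fibres through the nonzero entry T[0,0,0] = -18.
The mode-1 fibre T[:,0,0] = [-18, -12] gives a = [3, 2] (primitive direction); the mode-2 fibre T[0,:,0] = [-18, 12, -18] gives b = [3, -2, 3]; then c[k] = T[0,0,k] / (a[0]·b[0]) = [-18, 27, 27] / 9 = [-2, 3, 3].
Expanding [3, 2] (x) [3, -2, 3] (x) [-2, 3, 3] reproduces all 18 entries of T, so T = [3, 2] (x) [3, -2, 3] (x) [-2, 3, 3] and rank(T) ≤ 1.
These bounds meet, so rank(T) = 1.
Check entry T[1,1,1] = -12: (2)·(-2)·(3) = -12.

rank(T) = 1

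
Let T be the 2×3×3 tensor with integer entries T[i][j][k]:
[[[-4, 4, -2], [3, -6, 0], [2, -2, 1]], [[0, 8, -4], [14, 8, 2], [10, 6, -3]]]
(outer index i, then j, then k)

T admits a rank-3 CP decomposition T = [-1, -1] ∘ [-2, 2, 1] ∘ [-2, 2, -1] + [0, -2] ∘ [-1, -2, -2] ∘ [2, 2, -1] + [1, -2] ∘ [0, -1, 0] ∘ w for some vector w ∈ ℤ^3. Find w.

w = [1, 2, 2]

Subtract the known terms from T to get the rank-1 residual R = [1, -2] ∘ [0, -1, 0] ∘ w, so R[i,j,k] = a[i]·b[j]·w[k]. Pick indices with nonzero a[0]·b[1] = (1)·(-1) = -1. Only the fibre through (0,1,·) is needed: R[0,1,:] = T[0,1,:] − Σₗ aₗ[0]bₗ[1]cₗ = [3, -6, 0] − (-1)·(2)·[-2, 2, -1] − (0)·(-2)·[2, 2, -1] = [-1, -2, -2]. Then w[k] = R[0,1,k] / -1 for each k, giving w = [-1, -2, -2] / -1 = [1, 2, 2].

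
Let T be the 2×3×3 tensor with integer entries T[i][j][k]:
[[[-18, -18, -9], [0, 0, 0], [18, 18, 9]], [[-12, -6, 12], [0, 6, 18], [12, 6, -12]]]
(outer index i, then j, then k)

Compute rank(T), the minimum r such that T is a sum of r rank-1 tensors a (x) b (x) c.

2

Lower bound: the mode-1 unfolding of T (rows indexed by i, columns by (j,k) = (0,0), (0,1), (0,2), (1,0), (1,1), (1,2), (2,0), (2,1), (2,2)) is [[-18, -18, -9, 0, 0, 0, 18, 18, 9], [-12, -6, 12, 0, 6, 18, 12, 6, -12]].
There the 2×2 minor on rows i ∈ {0, 1}, columns (j,k) ∈ {(0,0), (0,1)} is det [[-18, -18], [-12, -6]] = -108 ≠ 0, so this unfolding has rank ≥ 2; CP rank is at least every unfolding rank, so rank(T) ≥ 2. (Flattening ranks never certify an upper bound on CP rank; for that we must actually write T with 2 rank-1 terms.)
Upper bound — finding two terms. Write S_k = T[:,:,k] for the frontal slices: S₀ = [[-18, 0, 18], [-12, 0, 12]], S₁ = [[-18, 0, 18], [-6, 6, 6]], S₂ = [[-9, 0, 9], [12, 18, -12]].
If T = a₁ (x) b₁ (x) c₁ + a₂ (x) b₂ (x) c₂ then each S_k = c₁[k]·a₁b₁ᵀ + c₂[k]·a₂b₂ᵀ. S₀ and S₁ are linearly independent, so a₁b₁ᵀ and a₂b₂ᵀ must span the same plane of matrices: they are the rank-1 matrices of the form x·S₀ + y·S₁.
The 2×2 minor of x·S₀ + y·S₁ on rows {0,1}, columns {0,1} is −108·xy − 108·y² = (-108)·(y)(x + y), vanishing at (x:y) = (1:0) and (1:-1).
M₁ = S₀ = [[-18, 0, 18], [-12, 0, 12]] = (-6)·[3, 2][1, 0, -1]ᵀ and M₂ = S₀ − S₁ = [[0, 0, 0], [-6, -6, 6]] = (-6)·[0, 1][1, 1, -1]ᵀ, so take a₁ = [3, 2], b₁ = [1, 0, -1], a₂ = [0, 1], b₂ = [1, 1, -1].
Each slice is an integer combination of E₁ = a₁b₁ᵀ and E₂ = a₂b₂ᵀ: S₀ = −6·E₁, S₁ = −6·E₁ + 6·E₂, S₂ = −3·E₁ + 18·E₂; reading off coefficients, c₁ = [-6, -6, -3] and c₂ = [0, 6, 18].
Hence T = [3, 2] (x) [1, 0, -1] (x) [-6, -6, -3] + [0, 1] (x) [1, 1, -1] (x) [0, 6, 18], so rank(T) ≤ 2.
These bounds meet, so rank(T) = 2.
Check entry T[1,0,0] = -12: (2)·(1)·(-6) + (1)·(1)·(0) = -12.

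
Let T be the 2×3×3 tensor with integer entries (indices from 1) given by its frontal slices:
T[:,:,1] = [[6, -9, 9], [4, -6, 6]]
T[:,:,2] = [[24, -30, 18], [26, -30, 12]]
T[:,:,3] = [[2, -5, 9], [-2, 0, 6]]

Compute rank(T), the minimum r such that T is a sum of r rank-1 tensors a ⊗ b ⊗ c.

2

Lower bound: the mode-2 unfolding of T (rows indexed by j, columns by (i,k) = (1,1), (1,2), (1,3), (2,1), (2,2), (2,3)) is [[6, 24, 2, 4, 26, -2], [-9, -30, -5, -6, -30, 0], [9, 18, 9, 6, 12, 6]].
There the 2×2 minor on rows j ∈ {1, 2}, columns (i,k) ∈ {(1,1), (1,2)} is det [[6, 24], [-9, -30]] = 36 ≠ 0, so this unfolding has rank ≥ 2; CP rank is at least every unfolding rank, so rank(T) ≥ 2. (Flattening ranks never certify an upper bound on CP rank; for that we must actually write T with 2 rank-1 terms.)
Upper bound — finding two terms. Write S_k = T[:,:,k] for the frontal slices: S₁ = [[6, -9, 9], [4, -6, 6]], S₂ = [[24, -30, 18], [26, -30, 12]], S₃ = [[2, -5, 9], [-2, 0, 6]].
If T = a₁ ⊗ b₁ ⊗ c₁ + a₂ ⊗ b₂ ⊗ c₂ then each S_k = c₁[k]·a₁b₁ᵀ + c₂[k]·a₂b₂ᵀ. S₁ and S₂ are linearly independent, so a₁b₁ᵀ and a₂b₂ᵀ must span the same plane of matrices: they are the rank-1 matrices of the form x·S₁ + y·S₂.
The 2×2 minor of x·S₁ + y·S₂ on rows {1,2}, columns {1,2} is 30·xy + 60·y² = 30·(x + 2·y)(y), vanishing at (x:y) = (2:-1) and (1:0).
M₁ = 2·S₁ − S₂ = [[-12, 12, 0], [-18, 18, 0]] = (-6)·(2, 3)(1, -1, 0)ᵀ and M₂ = S₁ = [[6, -9, 9], [4, -6, 6]] = (3, 2)(2, -3, 3)ᵀ, so take a₁ = (2, 3), b₁ = (1, -1, 0), a₂ = (3, 2), b₂ = (2, -3, 3).
Each slice is an integer combination of E₁ = a₁b₁ᵀ and E₂ = a₂b₂ᵀ: S₁ = E₂, S₂ = 6·E₁ + 2·E₂, S₃ = −2·E₁ + E₂; reading off coefficients, c₁ = (0, 6, -2) and c₂ = (1, 2, 1).
Hence T = (2, 3) ⊗ (1, -1, 0) ⊗ (0, 6, -2) + (3, 2) ⊗ (2, -3, 3) ⊗ (1, 2, 1), so rank(T) ≤ 2.
These bounds meet, so rank(T) = 2.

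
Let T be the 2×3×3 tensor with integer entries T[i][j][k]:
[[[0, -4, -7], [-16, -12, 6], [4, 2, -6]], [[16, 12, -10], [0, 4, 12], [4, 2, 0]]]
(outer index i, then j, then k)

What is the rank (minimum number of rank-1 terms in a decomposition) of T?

Lower bound: the mode-2 unfolding of T (rows indexed by j, columns by (i,k) = (0,0), (0,1), (0,2), (1,0), (1,1), (1,2)) is [[0, -4, -7, 16, 12, -10], [-16, -12, 6, 0, 4, 12], [4, 2, -6, 4, 2, 0]].
There the 3×3 minor on rows j ∈ {0, 1, 2}, columns (i,k) ∈ {(0,0), (0,1), (0,2)} is det [[0, -4, -7], [-16, -12, 6], [4, 2, -6]] = 176 ≠ 0, so this unfolding has rank ≥ 3; CP rank is at least every unfolding rank, so rank(T) ≥ 3. (This is only a lower bound: in general the CP rank may exceed every unfolding rank, so we still need to exhibit 3 rank-1 terms summing to T.)
Upper bound: T is a sum of 3 rank-1 terms, T = (1, -2) ⊗ (1, -2, -2) ⊗ (0, 0, 1) + (1, -1) ⊗ (1, 1, 0) ⊗ (-8, -8, 0) + (1, 1) ⊗ (2, -2, 1) ⊗ (4, 2, -4) (one valid choice — decompositions are not unique — normalised so each a, b is primitive with positive first nonzero entry; check it by expanding all entries), so rank(T) ≤ 3.
These bounds meet, so rank(T) = 3.
Check entry T[0,2,1] = 2: (1)·(-2)·(0) + (1)·(0)·(-8) + (1)·(1)·(2) = 2.

3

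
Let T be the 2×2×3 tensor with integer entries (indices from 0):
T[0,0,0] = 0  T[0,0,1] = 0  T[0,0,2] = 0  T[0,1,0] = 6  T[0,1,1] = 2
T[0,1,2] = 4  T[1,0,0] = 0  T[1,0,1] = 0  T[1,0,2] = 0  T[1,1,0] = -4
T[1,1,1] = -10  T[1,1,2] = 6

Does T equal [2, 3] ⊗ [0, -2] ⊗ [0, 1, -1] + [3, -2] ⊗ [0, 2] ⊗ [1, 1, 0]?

Reconstruct entrywise from the claimed factors. For example, T[0,1,0] = 6 and Σₗ aₗ[0]bₗ[1]cₗ[0] = (2)·(-2)·(0) + (3)·(2)·(1) = 6; checking all 12 entries, every one matches. The claim holds.

Yes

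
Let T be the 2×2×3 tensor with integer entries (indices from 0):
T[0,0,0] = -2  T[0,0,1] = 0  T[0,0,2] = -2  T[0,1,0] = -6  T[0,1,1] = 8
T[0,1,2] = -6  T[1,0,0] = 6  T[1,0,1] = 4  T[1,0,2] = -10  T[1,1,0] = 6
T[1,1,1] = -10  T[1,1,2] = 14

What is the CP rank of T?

Lower bound: the mode-3 unfolding of T (rows indexed by k, columns by (i,j) = (0,0), (0,1), (1,0), (1,1)) is [[-2, -6, 6, 6], [0, 8, 4, -10], [-2, -6, -10, 14]].
There the 3×3 minor on rows k ∈ {0, 1, 2}, columns (i,j) ∈ {(0,0), (0,1), (1,0)} is det [[-2, -6, 6], [0, 8, 4], [-2, -6, -10]] = 256 ≠ 0, so this unfolding has rank ≥ 3; CP rank is at least every unfolding rank, so rank(T) ≥ 3. (Unfolding ranks only ever bound the CP rank from below — rank(T) can be strictly larger than all of them — so the matching upper bound has to come from an explicit 3-term decomposition.)
Upper bound: T is a sum of 3 rank-1 terms, T = [0, 1] ⊗ [2, -1] ⊗ [4, 2, -4] + [1, -1] ⊗ [0, 1] ⊗ [-8, 8, -8] + [1, 1] ⊗ [1, -1] ⊗ [-2, 0, -2] (written with every a and b primitive with positive leading entry and the scale carried by c; CP decompositions are not unique, and this one is verified by expanding entrywise), so rank(T) ≤ 3.
These bounds meet, so rank(T) = 3.
Check entry T[1,0,2] = -10: (1)·(2)·(-4) + (-1)·(0)·(-8) + (1)·(1)·(-2) = -10.

3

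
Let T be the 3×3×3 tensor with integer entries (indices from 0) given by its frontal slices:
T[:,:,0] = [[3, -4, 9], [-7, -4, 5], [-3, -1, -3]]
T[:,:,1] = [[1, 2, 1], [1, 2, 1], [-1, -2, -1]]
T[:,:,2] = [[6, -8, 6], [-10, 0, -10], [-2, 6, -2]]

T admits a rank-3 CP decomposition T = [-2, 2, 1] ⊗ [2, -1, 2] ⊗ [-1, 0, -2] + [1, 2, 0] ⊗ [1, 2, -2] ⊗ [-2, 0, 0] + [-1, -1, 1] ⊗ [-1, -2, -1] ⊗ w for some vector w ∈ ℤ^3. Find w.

w = [1, 1, -2]

Subtract the known terms from T to get the rank-1 residual R = [-1, -1, 1] ⊗ [-1, -2, -1] ⊗ w, so R[i,j,k] = a[i]·b[j]·w[k]. Pick indices with nonzero a[0]·b[0] = (-1)·(-1) = 1. Only the fibre through (0,0,·) is needed: R[0,0,:] = T[0,0,:] − Σₗ aₗ[0]bₗ[0]cₗ = [3, 1, 6] − (-2)·(2)·[-1, 0, -2] − (1)·(1)·[-2, 0, 0] = [1, 1, -2]. Then w[k] = R[0,0,k] / 1 for each k, giving w = [1, 1, -2] / 1 = [1, 1, -2].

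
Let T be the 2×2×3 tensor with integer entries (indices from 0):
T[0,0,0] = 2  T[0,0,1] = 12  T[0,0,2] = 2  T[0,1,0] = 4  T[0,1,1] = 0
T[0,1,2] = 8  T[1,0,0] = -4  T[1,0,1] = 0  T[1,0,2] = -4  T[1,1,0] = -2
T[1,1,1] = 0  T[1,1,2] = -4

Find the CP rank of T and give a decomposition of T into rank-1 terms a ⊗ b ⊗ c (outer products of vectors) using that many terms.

rank(T) = 3

Lower bound: the mode-3 unfolding of T (rows indexed by k, columns by (i,j) = (0,0), (0,1), (1,0), (1,1)) is [[2, 4, -4, -2], [12, 0, 0, 0], [2, 8, -4, -4]].
There the 3×3 minor on rows k ∈ {0, 1, 2}, columns (i,j) ∈ {(0,0), (0,1), (1,0)} is det [[2, 4, -4], [12, 0, 0], [2, 8, -4]] = -192 ≠ 0, so this unfolding has rank ≥ 3; CP rank is at least every unfolding rank, so rank(T) ≥ 3. (Flattening ranks never certify an upper bound on CP rank; for that we must actually write T with 3 rank-1 terms.)
Upper bound: T is a sum of 3 rank-1 terms, T = [1, 1] ⊗ [1, 0] ⊗ [-2, 4, -2] + [2, -1] ⊗ [0, 1] ⊗ [0, -4, 2] + [2, -1] ⊗ [1, 1] ⊗ [2, 4, 2] (written with every a and b primitive with positive leading entry and the scale carried by c; CP decompositions are not unique, and this one is verified by expanding entrywise), so rank(T) ≤ 3.
These bounds meet, so rank(T) = 3.
Check entry T[1,0,1] = 0: (1)·(1)·(4) + (-1)·(0)·(-4) + (-1)·(1)·(4) = 0.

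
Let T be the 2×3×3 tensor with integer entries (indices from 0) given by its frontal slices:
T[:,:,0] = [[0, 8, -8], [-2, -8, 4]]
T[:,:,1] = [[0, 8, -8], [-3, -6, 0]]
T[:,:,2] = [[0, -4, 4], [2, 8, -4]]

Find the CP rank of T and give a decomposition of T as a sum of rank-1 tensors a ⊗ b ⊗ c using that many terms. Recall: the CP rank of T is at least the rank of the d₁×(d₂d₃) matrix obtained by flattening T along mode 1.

rank(T) = 3

Lower bound: the mode-3 unfolding of T (rows indexed by k, columns by (i,j) = (0,0), (0,1), (0,2), (1,0), (1,1), (1,2)) is [[0, 8, -8, -2, -8, 4], [0, 8, -8, -3, -6, 0], [0, -4, 4, 2, 8, -4]].
There the 3×3 minor on rows k ∈ {0, 1, 2}, columns (i,j) ∈ {(0,1), (1,0), (1,1)} is det [[8, -2, -8], [8, -3, -6], [-4, 2, 8]] = -48 ≠ 0, so this unfolding has rank ≥ 3; CP rank is at least every unfolding rank, so rank(T) ≥ 3. (Unfolding ranks only ever bound the CP rank from below — rank(T) can be strictly larger than all of them — so the matching upper bound has to come from an explicit 3-term decomposition.)
Upper bound: T is a sum of 3 rank-1 terms, T = [0, 1] ⊗ [1, 0, 2] ⊗ [-2, -4, 0] + [0, 1] ⊗ [1, 2, 0] ⊗ [0, 1, 2] + [1, -1] ⊗ [0, 1, -1] ⊗ [8, 8, -4] (written with every a and b primitive with positive leading entry and the scale carried by c; CP decompositions are not unique, and this one is verified by expanding entrywise), so rank(T) ≤ 3.
These bounds meet, so rank(T) = 3.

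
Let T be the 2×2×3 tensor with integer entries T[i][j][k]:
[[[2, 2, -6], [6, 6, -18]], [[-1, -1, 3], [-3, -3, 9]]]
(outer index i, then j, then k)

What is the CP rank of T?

Lower bound: T ≠ 0 (e.g. T[0,0,0] = 2), so rank(T) ≥ 1.
Upper bound: the mode-1 fibre T[:,0,0] = [2, -1] gives a = (2, -1) (primitive direction); the mode-2 fibre T[0,:,0] = [2, 6] gives b = (1, 3); then c[k] = T[0,0,k] / (a[0]·b[0]) = [2, 2, -6] / 2 = (1, 1, -3).
Expanding (2, -1) (x) (1, 3) (x) (1, 1, -3) reproduces all 12 entries of T, so T = (2, -1) (x) (1, 3) (x) (1, 1, -3) and rank(T) ≤ 1.
These bounds meet, so rank(T) = 1.

1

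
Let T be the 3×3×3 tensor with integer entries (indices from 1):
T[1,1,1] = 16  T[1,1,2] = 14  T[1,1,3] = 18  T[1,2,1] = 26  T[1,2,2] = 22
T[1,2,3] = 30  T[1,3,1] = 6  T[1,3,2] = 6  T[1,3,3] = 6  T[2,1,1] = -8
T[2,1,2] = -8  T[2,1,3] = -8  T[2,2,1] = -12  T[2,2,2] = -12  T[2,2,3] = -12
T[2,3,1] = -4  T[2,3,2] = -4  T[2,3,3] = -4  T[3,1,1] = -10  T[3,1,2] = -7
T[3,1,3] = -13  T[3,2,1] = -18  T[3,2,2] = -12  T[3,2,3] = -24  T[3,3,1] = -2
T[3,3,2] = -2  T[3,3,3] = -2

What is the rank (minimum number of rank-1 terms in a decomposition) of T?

2

Lower bound: the mode-1 unfolding of T (rows indexed by i, columns by (j,k) = (1,1), (1,2), (1,3), (2,1), (2,2), (2,3), (3,1), (3,2), (3,3)) is [[16, 14, 18, 26, 22, 30, 6, 6, 6], [-8, -8, -8, -12, -12, -12, -4, -4, -4], [-10, -7, -13, -18, -12, -24, -2, -2, -2]].
There the 2×2 minor on rows i ∈ {1, 2}, columns (j,k) ∈ {(1,1), (1,2)} is det [[16, 14], [-8, -8]] = -16 ≠ 0, so this unfolding has rank ≥ 2; CP rank is at least every unfolding rank, so rank(T) ≥ 2. (Unfolding ranks only ever bound the CP rank from below — rank(T) can be strictly larger than all of them — so the matching upper bound has to come from an explicit 2-term decomposition.)
Upper bound — finding two terms. Write S_k = T[:,:,k] for the frontal slices: S₁ = [[16, 26, 6], [-8, -12, -4], [-10, -18, -2]], S₂ = [[14, 22, 6], [-8, -12, -4], [-7, -12, -2]], S₃ = [[18, 30, 6], [-8, -12, -4], [-13, -24, -2]].
If T = a₁ ⊗ b₁ ⊗ c₁ + a₂ ⊗ b₂ ⊗ c₂ then each S_k = c₁[k]·a₁b₁ᵀ + c₂[k]·a₂b₂ᵀ. S₁ and S₂ are linearly independent, so a₁b₁ᵀ and a₂b₂ᵀ must span the same plane of matrices: they are the rank-1 matrices of the form x·S₁ + y·S₂.
The 2×2 minor of x·S₁ + y·S₂ on rows {1,2}, columns {1,2} is 16·x² + 24·xy + 8·y² = 8·(x + y)(2·x + y), vanishing at (x:y) = (1:-1) and (1:-2).
M₁ = S₁ − S₂ = [[2, 4, 0], [0, 0, 0], [-3, -6, 0]] = [2, 0, -3][1, 2, 0]ᵀ and M₂ = S₁ − 2·S₂ = [[-12, -18, -6], [8, 12, 4], [4, 6, 2]] = (-2)·[3, -2, -1][2, 3, 1]ᵀ, so take a₁ = [2, 0, -3], b₁ = [1, 2, 0], a₂ = [3, -2, -1], b₂ = [2, 3, 1].
Each slice is an integer combination of E₁ = a₁b₁ᵀ and E₂ = a₂b₂ᵀ: S₁ = 2·E₁ + 2·E₂, S₂ = E₁ + 2·E₂, S₃ = 3·E₁ + 2·E₂; reading off coefficients, c₁ = [2, 1, 3] and c₂ = [2, 2, 2].
Hence T = [2, 0, -3] ⊗ [1, 2, 0] ⊗ [2, 1, 3] + [3, -2, -1] ⊗ [2, 3, 1] ⊗ [2, 2, 2], so rank(T) ≤ 2.
These bounds meet, so rank(T) = 2.
Check entry T[2,3,2] = -4: (0)·(0)·(1) + (-2)·(1)·(2) = -4.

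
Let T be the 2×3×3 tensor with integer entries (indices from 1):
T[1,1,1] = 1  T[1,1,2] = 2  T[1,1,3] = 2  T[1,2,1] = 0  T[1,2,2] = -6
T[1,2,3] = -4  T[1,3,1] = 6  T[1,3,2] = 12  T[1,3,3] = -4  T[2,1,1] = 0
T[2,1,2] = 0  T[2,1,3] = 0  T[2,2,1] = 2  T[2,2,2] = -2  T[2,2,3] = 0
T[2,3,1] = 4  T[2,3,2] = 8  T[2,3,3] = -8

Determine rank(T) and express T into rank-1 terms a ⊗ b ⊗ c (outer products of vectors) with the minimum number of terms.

rank(T) = 3

Lower bound: in the mode-3 unfolding of T (rows indexed by k, columns by (i,j)) the 3×3 minor on rows k ∈ {1, 2, 3}, columns (i,j) ∈ {(1,1), (1,2), (1,3)} is det [[1, 0, 6], [2, -6, 12], [2, -4, -4]] = 96 ≠ 0, so that unfolding has rank ≥ 3 and hence rank(T) ≥ 3 (CP rank is at least every unfolding rank, though it can be larger).
Upper bound: T is a sum of 3 rank-1 terms, T = [1, 0] ⊗ [1, -2, 2] ⊗ [1, 2, 2] + [1, 1] ⊗ [0, 0, 1] ⊗ [4, 8, -8] + [1, 1] ⊗ [0, 1, 0] ⊗ [2, -2, 0] (one valid choice — decompositions are not unique — normalised so each a, b is primitive with positive first nonzero entry; check it by expanding all entries), so rank(T) ≤ 3.
These bounds meet, so rank(T) = 3.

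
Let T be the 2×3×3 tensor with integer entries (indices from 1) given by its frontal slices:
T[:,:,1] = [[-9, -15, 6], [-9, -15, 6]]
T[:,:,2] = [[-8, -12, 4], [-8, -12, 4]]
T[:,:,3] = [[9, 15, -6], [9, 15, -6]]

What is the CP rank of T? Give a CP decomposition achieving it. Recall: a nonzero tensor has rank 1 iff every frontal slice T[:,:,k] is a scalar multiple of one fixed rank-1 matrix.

rank(T) = 2

Lower bound: in the mode-3 unfolding of T (rows indexed by k, columns by (i,j)) the 2×2 minor on rows k ∈ {1, 2}, columns (i,j) ∈ {(1,1), (1,2)} is det [[-9, -15], [-8, -12]] = -12 ≠ 0, so that unfolding has rank ≥ 2 and hence rank(T) ≥ 2 (CP rank is at least every unfolding rank, though it can be larger).
Upper bound: T[i,:,:] = a[i]·M for every slice, with a = (1, 1) and M = [[-9, -8, 9], [-15, -12, 15], [6, 4, -6]] (rows j, columns k).
The rows of M satisfy (row 1) = (row 2) + (row 3), so splitting by rows, M = (1, 1, 0)(-15, -12, 15)ᵀ + (1, 0, 1)(6, 4, -6)ᵀ.
Hence T = (1, 1) ⊗ (1, 1, 0) ⊗ (-15, -12, 15) + (1, 1) ⊗ (1, 0, 1) ⊗ (6, 4, -6), so rank(T) ≤ 2.
These bounds meet, so rank(T) = 2.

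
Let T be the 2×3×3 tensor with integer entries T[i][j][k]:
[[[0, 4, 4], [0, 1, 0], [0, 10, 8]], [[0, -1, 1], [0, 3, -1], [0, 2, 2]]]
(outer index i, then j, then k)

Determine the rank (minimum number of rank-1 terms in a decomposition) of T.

3

Lower bound: the mode-2 unfolding of T (rows indexed by j, columns by (i,k) = (0,0), (0,1), (0,2), (1,0), (1,1), (1,2)) is [[0, 4, 4, 0, -1, 1], [0, 1, 0, 0, 3, -1], [0, 10, 8, 0, 2, 2]].
There the 3×3 minor on rows j ∈ {0, 1, 2}, columns (i,k) ∈ {(0,1), (0,2), (1,1)} is det [[4, 4, -1], [1, 0, 3], [10, 8, 2]] = 8 ≠ 0, so this unfolding has rank ≥ 3; CP rank is at least every unfolding rank, so rank(T) ≥ 3. (This is only a lower bound: in general the CP rank may exceed every unfolding rank, so we still need to exhibit 3 rank-1 terms summing to T.)
Upper bound: T is a sum of 3 rank-1 terms, T = [0, 1] ⊗ [1, -1, 2] ⊗ [0, -1, 1] + [1, 0] ⊗ [1, 0, 2] ⊗ [0, 4, 4] + [1, 2] ⊗ [0, 1, 2] ⊗ [0, 1, 0] (one valid choice — decompositions are not unique — normalised so each a, b is primitive with positive first nonzero entry; check it by expanding all entries), so rank(T) ≤ 3.
These bounds meet, so rank(T) = 3.
Check entry T[1,2,0] = 0: (1)·(2)·(0) + (0)·(2)·(0) + (2)·(2)·(0) = 0.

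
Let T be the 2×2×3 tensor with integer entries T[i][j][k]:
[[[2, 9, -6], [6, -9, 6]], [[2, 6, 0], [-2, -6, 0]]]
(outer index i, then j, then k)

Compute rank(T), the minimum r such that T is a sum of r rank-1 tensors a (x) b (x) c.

3

Lower bound: the mode-3 unfolding of T (rows indexed by k, columns by (i,j) = (0,0), (0,1), (1,0), (1,1)) is [[2, 6, 2, -2], [9, -9, 6, -6], [-6, 6, 0, 0]].
There the 3×3 minor on rows k ∈ {0, 1, 2}, columns (i,j) ∈ {(0,0), (0,1), (1,0)} is det [[2, 6, 2], [9, -9, 6], [-6, 6, 0]] = -288 ≠ 0, so this unfolding has rank ≥ 3; CP rank is at least every unfolding rank, so rank(T) ≥ 3. (This is only a lower bound: in general the CP rank may exceed every unfolding rank, so we still need to exhibit 3 rank-1 terms summing to T.)
Upper bound: T is a sum of 3 rank-1 terms, T = [1, 0] (x) [1, 1] (x) [4, 0, 0] + [1, 2] (x) [1, -1] (x) [2, 1, 2] + [2, 1] (x) [1, -1] (x) [-2, 4, -4] (written with every a and b primitive with positive leading entry and the scale carried by c; CP decompositions are not unique, and this one is verified by expanding entrywise), so rank(T) ≤ 3.
These bounds meet, so rank(T) = 3.
Check entry T[1,0,0] = 2: (0)·(1)·(4) + (2)·(1)·(2) + (1)·(1)·(-2) = 2.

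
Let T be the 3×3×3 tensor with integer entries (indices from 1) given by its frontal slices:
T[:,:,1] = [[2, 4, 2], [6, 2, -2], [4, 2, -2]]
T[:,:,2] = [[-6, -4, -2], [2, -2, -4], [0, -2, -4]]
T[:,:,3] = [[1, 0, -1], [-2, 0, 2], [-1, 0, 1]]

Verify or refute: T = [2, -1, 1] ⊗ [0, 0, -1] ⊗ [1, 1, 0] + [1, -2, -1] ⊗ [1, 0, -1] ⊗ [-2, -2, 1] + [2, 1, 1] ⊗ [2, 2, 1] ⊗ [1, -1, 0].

Yes

Reconstruct entrywise from the claimed factors. For example, T[3,1,3] = -1 and Σₗ aₗ[3]bₗ[1]cₗ[3] = (1)·(0)·(0) + (-1)·(1)·(1) + (1)·(2)·(0) = -1; checking all 27 entries, every one matches. The claim holds.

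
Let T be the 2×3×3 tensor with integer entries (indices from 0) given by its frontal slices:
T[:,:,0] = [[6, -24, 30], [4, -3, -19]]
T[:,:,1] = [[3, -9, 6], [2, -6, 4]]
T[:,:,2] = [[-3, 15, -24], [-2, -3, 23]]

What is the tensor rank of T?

Lower bound: the mode-3 unfolding of T (rows indexed by k, columns by (i,j) = (0,0), (0,1), (0,2), (1,0), (1,1), (1,2)) is [[6, -24, 30, 4, -3, -19], [3, -9, 6, 2, -6, 4], [-3, 15, -24, -2, -3, 23]].
There the 2×2 minor on rows k ∈ {0, 1}, columns (i,j) ∈ {(0,0), (0,1)} is det [[6, -24], [3, -9]] = 18 ≠ 0, so this unfolding has rank ≥ 2; CP rank is at least every unfolding rank, so rank(T) ≥ 2. (Flattening ranks never certify an upper bound on CP rank; for that we must actually write T with 2 rank-1 terms.)
Upper bound — finding two terms. Write S_k = T[:,:,k] for the frontal slices: S₀ = [[6, -24, 30], [4, -3, -19]], S₁ = [[3, -9, 6], [2, -6, 4]], S₂ = [[-3, 15, -24], [-2, -3, 23]].
If T = a₁ ⊗ b₁ ⊗ c₁ + a₂ ⊗ b₂ ⊗ c₂ then each S_k = c₁[k]·a₁b₁ᵀ + c₂[k]·a₂b₂ᵀ. S₀ and S₁ are linearly independent, so a₁b₁ᵀ and a₂b₂ᵀ must span the same plane of matrices: they are the rank-1 matrices of the form x·S₀ + y·S₁.
The 2×2 minor of x·S₀ + y·S₁ on rows {0,1}, columns {0,1} is 78·x² + 39·xy = 39·(2·x + y)(x), vanishing at (x:y) = (1:-2) and (0:1).
M₁ = S₀ − 2·S₁ = [[0, -6, 18], [0, 9, -27]] = (-3)·[2, -3][0, 1, -3]ᵀ and M₂ = S₁ = [[3, -9, 6], [2, -6, 4]] = [3, 2][1, -3, 2]ᵀ, so take a₁ = [2, -3], b₁ = [0, 1, -3], a₂ = [3, 2], b₂ = [1, -3, 2].
Each slice is an integer combination of E₁ = a₁b₁ᵀ and E₂ = a₂b₂ᵀ: S₀ = −3·E₁ + 2·E₂, S₁ = E₂, S₂ = 3·E₁ − E₂; reading off coefficients, c₁ = [-3, 0, 3] and c₂ = [2, 1, -1].
Hence T = [2, -3] ⊗ [0, 1, -3] ⊗ [-3, 0, 3] + [3, 2] ⊗ [1, -3, 2] ⊗ [2, 1, -1], so rank(T) ≤ 2.
These bounds meet, so rank(T) = 2.

2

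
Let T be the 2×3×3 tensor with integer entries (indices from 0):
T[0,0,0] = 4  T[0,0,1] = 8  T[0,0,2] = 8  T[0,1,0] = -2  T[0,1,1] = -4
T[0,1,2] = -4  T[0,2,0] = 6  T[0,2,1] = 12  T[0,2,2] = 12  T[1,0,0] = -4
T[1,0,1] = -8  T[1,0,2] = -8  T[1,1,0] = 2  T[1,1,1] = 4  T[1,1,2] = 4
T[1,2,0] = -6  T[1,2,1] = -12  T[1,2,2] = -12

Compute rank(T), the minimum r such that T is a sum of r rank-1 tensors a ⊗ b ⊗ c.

Lower bound: T ≠ 0 (e.g. T[0,0,0] = 4), so rank(T) ≥ 1.
Upper bound: if T = a ⊗ b ⊗ c then every fibre of T is a multiple of the corresponding factor, so read the factors off the fibres through the nonzero entry T[0,0,0] = 4.
The mode-1 fibre T[:,0,0] = [4, -4] gives a = (1, -1) (primitive direction); the mode-2 fibre T[0,:,0] = [4, -2, 6] gives b = (2, -1, 3); then c[k] = T[0,0,k] / (a[0]·b[0]) = [4, 8, 8] / 2 = (2, 4, 4).
Expanding (1, -1) ⊗ (2, -1, 3) ⊗ (2, 4, 4) reproduces all 18 entries of T, so T = (1, -1) ⊗ (2, -1, 3) ⊗ (2, 4, 4) and rank(T) ≤ 1.
These bounds meet, so rank(T) = 1.
Check entry T[1,2,0] = -6: (-1)·(3)·(2) = -6.

1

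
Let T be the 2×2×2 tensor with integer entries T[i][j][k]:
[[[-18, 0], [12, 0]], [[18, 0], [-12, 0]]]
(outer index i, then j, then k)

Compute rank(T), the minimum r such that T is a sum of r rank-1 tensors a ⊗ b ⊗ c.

1

Lower bound: T ≠ 0 (e.g. T[0,0,0] = -18), so rank(T) ≥ 1.
Upper bound: the mode-1 fibre T[:,0,0] = [-18, 18] gives a = [1, -1] (primitive direction); the mode-2 fibre T[0,:,0] = [-18, 12] gives b = [3, -2]; then c[k] = T[0,0,k] / (a[0]·b[0]) = [-18, 0] / 3 = [-6, 0].
Expanding [1, -1] ⊗ [3, -2] ⊗ [-6, 0] reproduces all 8 entries of T, so T = [1, -1] ⊗ [3, -2] ⊗ [-6, 0] and rank(T) ≤ 1.
These bounds meet, so rank(T) = 1.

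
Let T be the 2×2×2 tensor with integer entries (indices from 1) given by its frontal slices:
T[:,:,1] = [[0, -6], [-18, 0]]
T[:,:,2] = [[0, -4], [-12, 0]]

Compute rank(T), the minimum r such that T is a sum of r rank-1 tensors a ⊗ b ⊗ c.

2

Lower bound: the mode-2 unfolding of T (rows indexed by j, columns by (i,k) = (1,1), (1,2), (2,1), (2,2)) is [[0, 0, -18, -12], [-6, -4, 0, 0]].
There the 2×2 minor on rows j ∈ {1, 2}, columns (i,k) ∈ {(1,1), (2,1)} is det [[0, -18], [-6, 0]] = -108 ≠ 0, so this unfolding has rank ≥ 2; CP rank is at least every unfolding rank, so rank(T) ≥ 2. (This is only a lower bound: in general the CP rank may exceed every unfolding rank, so we still need to exhibit 2 rank-1 terms summing to T.)
Upper bound — finding two terms. Every mode-3 slice of T is a multiple of one matrix: T[:,:,k] = c[k]·M with c = [3, 2] and M = [[0, -2], [-6, 0]] (rows indexed by i, columns by j). So it suffices to write M as a sum of two rank-1 matrices.
Splitting M by its rows (i = 1, 2), M = [1, 0][0, -2]ᵀ + [0, 1][-6, 0]ᵀ.
Hence T = [1, 0] ⊗ [0, -2] ⊗ [3, 2] + [0, 1] ⊗ [-6, 0] ⊗ [3, 2], so rank(T) ≤ 2.
These bounds meet, so rank(T) = 2.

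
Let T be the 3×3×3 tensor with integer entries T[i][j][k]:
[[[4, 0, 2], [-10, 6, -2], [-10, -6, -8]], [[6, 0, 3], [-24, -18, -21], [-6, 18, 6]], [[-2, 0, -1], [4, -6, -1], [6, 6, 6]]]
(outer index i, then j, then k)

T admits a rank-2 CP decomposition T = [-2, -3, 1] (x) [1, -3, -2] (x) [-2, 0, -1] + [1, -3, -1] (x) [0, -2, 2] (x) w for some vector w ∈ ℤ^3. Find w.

Subtract the known terms from T to get the rank-1 residual R = [1, -3, -1] (x) [0, -2, 2] (x) w, so R[i,j,k] = a[i]·b[j]·w[k]. Pick indices with nonzero a[0]·b[1] = (1)·(-2) = -2. Only the fibre through (0,1,·) is needed: R[0,1,:] = T[0,1,:] − Σₗ aₗ[0]bₗ[1]cₗ = [-10, 6, -2] − (-2)·(-3)·[-2, 0, -1] = [2, 6, 4]. Then w[k] = R[0,1,k] / -2 for each k, giving w = [2, 6, 4] / -2 = [-1, -3, -2].

w = [-1, -3, -2]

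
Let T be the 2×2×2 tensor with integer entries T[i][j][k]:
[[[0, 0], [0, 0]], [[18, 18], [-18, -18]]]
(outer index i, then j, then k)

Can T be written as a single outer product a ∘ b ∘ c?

Yes

If T = a ∘ b ∘ c then every fibre of T is a multiple of the corresponding factor, so read the factors off the fibres through the nonzero entry T[1,0,0] = 18.
The mode-1 fibre T[:,0,0] = [0, 18] gives a = (0, 1) (primitive direction); the mode-2 fibre T[1,:,0] = [18, -18] gives b = (1, -1); then c[k] = T[1,0,k] / (a[1]·b[0]) = [18, 18] / 1 = (18, 18).
Expanding (0, 1) ∘ (1, -1) ∘ (18, 18) reproduces all 8 entries of T, so T = (0, 1) ∘ (1, -1) ∘ (18, 18) and rank(T) ≤ 1.
Equivalently every frontal slice T[:,:,k] is c[k] times the rank-1 matrix (0, 1) ∘ (1, -1). So T has rank 1 (it is nonzero).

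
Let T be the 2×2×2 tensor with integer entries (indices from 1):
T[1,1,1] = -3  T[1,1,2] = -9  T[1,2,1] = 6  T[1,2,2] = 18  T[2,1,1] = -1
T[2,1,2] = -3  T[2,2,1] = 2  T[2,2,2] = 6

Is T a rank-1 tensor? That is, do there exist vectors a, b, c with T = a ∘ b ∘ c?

The mode-1 fibre T[:,1,1] = [-3, -1] gives a = [3, 1] (primitive direction); the mode-2 fibre T[1,:,1] = [-3, 6] gives b = [1, -2]; then c[k] = T[1,1,k] / (a[1]·b[1]) = [-3, -9] / 3 = [-1, -3].
Expanding [3, 1] ∘ [1, -2] ∘ [-1, -3] reproduces all 8 entries of T, so T = [3, 1] ∘ [1, -2] ∘ [-1, -3] and rank(T) ≤ 1.
Equivalently every frontal slice T[:,:,k] is c[k] times the rank-1 matrix [3, 1] ∘ [1, -2]. So T has rank 1 (it is nonzero).

Yes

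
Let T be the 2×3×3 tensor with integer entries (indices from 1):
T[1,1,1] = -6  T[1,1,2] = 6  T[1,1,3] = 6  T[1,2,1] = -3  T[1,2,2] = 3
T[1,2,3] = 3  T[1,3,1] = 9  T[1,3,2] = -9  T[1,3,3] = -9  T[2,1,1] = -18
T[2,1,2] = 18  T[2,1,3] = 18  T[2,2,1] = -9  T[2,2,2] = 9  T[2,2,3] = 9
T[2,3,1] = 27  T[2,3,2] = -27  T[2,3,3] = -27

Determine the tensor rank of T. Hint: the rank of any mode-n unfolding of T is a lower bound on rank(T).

1

Lower bound: T ≠ 0 (e.g. T[1,1,1] = -6), so rank(T) ≥ 1.
Upper bound: the mode-1 fibre T[:,1,1] = [-6, -18] gives a = [1, 3] (primitive direction); the mode-2 fibre T[1,:,1] = [-6, -3, 9] gives b = [2, 1, -3]; then c[k] = T[1,1,k] / (a[1]·b[1]) = [-6, 6, 6] / 2 = [-3, 3, 3].
Expanding [1, 3] ⊗ [2, 1, -3] ⊗ [-3, 3, 3] reproduces all 18 entries of T, so T = [1, 3] ⊗ [2, 1, -3] ⊗ [-3, 3, 3] and rank(T) ≤ 1.
These bounds meet, so rank(T) = 1.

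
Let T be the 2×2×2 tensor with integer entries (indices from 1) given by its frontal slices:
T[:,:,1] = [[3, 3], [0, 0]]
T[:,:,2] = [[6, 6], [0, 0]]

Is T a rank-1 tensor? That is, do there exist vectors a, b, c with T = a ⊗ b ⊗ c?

If T = a ⊗ b ⊗ c then every fibre of T is a multiple of the corresponding factor, so read the factors off the fibres through the nonzero entry T[1,1,1] = 3.
The mode-1 fibre T[:,1,1] = [3, 0] gives a = [1, 0] (primitive direction); the mode-2 fibre T[1,:,1] = [3, 3] gives b = [1, 1]; then c[k] = T[1,1,k] / (a[1]·b[1]) = [3, 6] / 1 = [3, 6].
Expanding [1, 0] ⊗ [1, 1] ⊗ [3, 6] reproduces all 8 entries of T, so T = [1, 0] ⊗ [1, 1] ⊗ [3, 6] and rank(T) ≤ 1.
Equivalently every frontal slice T[:,:,k] is c[k] times the rank-1 matrix [1, 0] ⊗ [1, 1]. So T has rank 1 (it is nonzero).

Yes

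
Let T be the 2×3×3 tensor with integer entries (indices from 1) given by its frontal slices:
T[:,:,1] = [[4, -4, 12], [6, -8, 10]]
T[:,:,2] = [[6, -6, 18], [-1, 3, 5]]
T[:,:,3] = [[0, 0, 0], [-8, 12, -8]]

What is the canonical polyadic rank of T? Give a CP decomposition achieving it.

rank(T) = 2

Lower bound: the mode-2 unfolding of T (rows indexed by j, columns by (i,k) = (1,1), (1,2), (1,3), (2,1), (2,2), (2,3)) is [[4, 6, 0, 6, -1, -8], [-4, -6, 0, -8, 3, 12], [12, 18, 0, 10, 5, -8]].
There the 2×2 minor on rows j ∈ {1, 2}, columns (i,k) ∈ {(1,1), (2,1)} is det [[4, 6], [-4, -8]] = -8 ≠ 0, so this unfolding has rank ≥ 2; CP rank is at least every unfolding rank, so rank(T) ≥ 2. (Unfolding ranks only ever bound the CP rank from below — rank(T) can be strictly larger than all of them — so the matching upper bound has to come from an explicit 2-term decomposition.)
Upper bound — finding two terms. Write S_k = T[:,:,k] for the frontal slices: S₁ = [[4, -4, 12], [6, -8, 10]], S₂ = [[6, -6, 18], [-1, 3, 5]], S₃ = [[0, 0, 0], [-8, 12, -8]].
If T = a₁ ⊗ b₁ ⊗ c₁ + a₂ ⊗ b₂ ⊗ c₂ then each S_k = c₁[k]·a₁b₁ᵀ + c₂[k]·a₂b₂ᵀ. S₁ and S₂ are linearly independent, so a₁b₁ᵀ and a₂b₂ᵀ must span the same plane of matrices: they are the rank-1 matrices of the form x·S₁ + y·S₂.
The 2×2 minor of x·S₁ + y·S₂ on rows {1,2}, columns {1,2} is −8·x² − 4·xy + 12·y² = (-4)·(2·x + 3·y)(x − y), vanishing at (x:y) = (3:-2) and (1:1).
M₁ = 3·S₁ − 2·S₂ = [[0, 0, 0], [20, -30, 20]] = 10·(0, 1)(2, -3, 2)ᵀ and M₂ = S₁ + S₂ = [[10, -10, 30], [5, -5, 15]] = 5·(2, 1)(1, -1, 3)ᵀ, so take a₁ = (0, 1), b₁ = (2, -3, 2), a₂ = (2, 1), b₂ = (1, -1, 3).
Each slice is an integer combination of E₁ = a₁b₁ᵀ and E₂ = a₂b₂ᵀ: S₁ = 2·E₁ + 2·E₂, S₂ = −2·E₁ + 3·E₂, S₃ = −4·E₁; reading off coefficients, c₁ = (2, -2, -4) and c₂ = (2, 3, 0).
Hence T = (0, 1) ⊗ (2, -3, 2) ⊗ (2, -2, -4) + (2, 1) ⊗ (1, -1, 3) ⊗ (2, 3, 0), so rank(T) ≤ 2.
These bounds meet, so rank(T) = 2.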